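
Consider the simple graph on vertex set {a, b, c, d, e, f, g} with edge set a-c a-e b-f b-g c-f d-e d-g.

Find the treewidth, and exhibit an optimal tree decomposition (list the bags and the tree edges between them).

Every bag has size at most 3, so the width is 3 − 1 = 2 and tw(G) ≤ 2. The edges a–e–d–g–b–f–c–a form a cycle, so G is not a tree and its treewidth is at least 2. The upper and lower bounds meet at 2, so that is the treewidth.

Treewidth 2.
One optimal decomposition is:
Bags: B1 = {a, d, e}  B2 = {a, d, g}  B3 = {a, b, g}  B4 = {a, b, f}  B5 = {a, c, f}
Tree: B1–B2, B2–B3, B3–B4, B4–B5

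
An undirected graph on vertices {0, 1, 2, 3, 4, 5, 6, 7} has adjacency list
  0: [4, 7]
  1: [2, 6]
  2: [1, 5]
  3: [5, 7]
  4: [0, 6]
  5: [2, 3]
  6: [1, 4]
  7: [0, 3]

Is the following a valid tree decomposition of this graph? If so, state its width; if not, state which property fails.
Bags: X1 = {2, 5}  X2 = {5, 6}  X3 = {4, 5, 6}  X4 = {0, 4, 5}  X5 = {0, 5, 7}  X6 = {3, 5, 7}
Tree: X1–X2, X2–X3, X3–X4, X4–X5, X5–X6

A tree decomposition must satisfy three properties: every vertex lies in some bag; for every edge, both endpoints lie together in some bag; and for every vertex, the bags containing it form a connected subtree. Here vertex 1 appears in no bag, so the decomposition is invalid.

No — vertex 1 appears in no bag.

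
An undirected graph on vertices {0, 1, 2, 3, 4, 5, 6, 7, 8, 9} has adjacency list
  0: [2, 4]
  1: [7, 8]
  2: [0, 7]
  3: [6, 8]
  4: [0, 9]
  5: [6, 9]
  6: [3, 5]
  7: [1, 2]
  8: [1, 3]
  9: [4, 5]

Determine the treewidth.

A width-2 tree decomposition is:
Bags: B1 = {0, 2, 4}  B2 = {2, 4, 9}  B3 = {2, 5, 9}  B4 = {2, 5, 6}  B5 = {2, 3, 6}  B6 = {2, 3, 8}  B7 = {1, 2, 8}  B8 = {1, 2, 7}
Tree: B1–B2, B2–B3, B3–B4, B4–B5, B5–B6, B6–B7, B7–B8
Every bag has size at most 3, so the width is 3 − 1 = 2 and tw(G) ≤ 2. Since 2–0–4–9–5–6–3–8–1–7–2 is a cycle in G, G is not acyclic. Forests are exactly the graphs of treewidth ≤ 1, so tw(G) ≥ 2. The upper and lower bounds meet at 2, so that is the treewidth.

2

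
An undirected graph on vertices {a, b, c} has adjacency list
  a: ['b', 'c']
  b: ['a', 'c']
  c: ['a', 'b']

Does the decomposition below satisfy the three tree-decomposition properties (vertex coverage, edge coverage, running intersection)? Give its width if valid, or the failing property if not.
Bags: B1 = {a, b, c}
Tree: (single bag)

Checking the three conditions: (i) the bags cover all of {a, b, c}; (ii) for each edge, some bag contains both endpoints; (iii) the bags containing any fixed vertex form a subtree. All hold, so the decomposition is valid with width 3 − 1 = 2.

Yes; width 2.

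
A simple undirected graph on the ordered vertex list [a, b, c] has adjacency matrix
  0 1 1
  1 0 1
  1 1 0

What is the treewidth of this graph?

2

A width-2 tree decomposition is:
Bags: B1 = {a, b, c}
Tree: (single bag)
With just one bag of size 3, the width is 3 − 1 = 2, so tw(G) ≤ 2. On the other hand G contains the 3-clique {a, b, c}. A clique must lie in a single bag of any decomposition, so no decomposition can have width below 2. Therefore the treewidth is 2.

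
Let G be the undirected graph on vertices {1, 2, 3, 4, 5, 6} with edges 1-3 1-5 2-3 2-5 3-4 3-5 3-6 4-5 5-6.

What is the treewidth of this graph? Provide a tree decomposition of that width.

Treewidth 2.
One optimal decomposition is:
Bags: B1 = {1, 3, 5}  B2 = {3, 5, 6}  B3 = {2, 3, 5}  B4 = {3, 4, 5}
Tree: B1–B2, B1–B3, B3–B4

Each bag holds 3 vertices, so the decomposition has width 2, which upper-bounds the treewidth. Conversely, {1, 3, 5} is a clique of size 3, and the vertices of any clique must share a bag in every tree decomposition; so some bag has ≥ 3 vertices and tw(G) ≥ 2. Hence tw(G) = 2 exactly.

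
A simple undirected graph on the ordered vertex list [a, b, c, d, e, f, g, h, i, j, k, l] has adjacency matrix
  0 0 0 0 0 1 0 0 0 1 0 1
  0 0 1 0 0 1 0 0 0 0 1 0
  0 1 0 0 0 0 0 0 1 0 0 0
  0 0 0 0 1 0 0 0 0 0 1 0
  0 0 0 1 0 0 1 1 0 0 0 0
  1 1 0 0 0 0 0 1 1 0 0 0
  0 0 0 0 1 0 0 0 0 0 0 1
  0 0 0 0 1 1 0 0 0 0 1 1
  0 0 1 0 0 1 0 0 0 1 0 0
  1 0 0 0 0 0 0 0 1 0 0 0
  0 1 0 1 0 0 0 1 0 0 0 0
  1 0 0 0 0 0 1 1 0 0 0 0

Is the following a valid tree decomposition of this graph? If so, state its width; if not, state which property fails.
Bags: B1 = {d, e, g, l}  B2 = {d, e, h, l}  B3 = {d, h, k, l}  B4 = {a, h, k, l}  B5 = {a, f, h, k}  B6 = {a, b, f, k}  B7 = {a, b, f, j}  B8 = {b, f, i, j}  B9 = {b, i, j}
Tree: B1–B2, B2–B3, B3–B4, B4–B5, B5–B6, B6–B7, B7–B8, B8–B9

No — vertex c appears in no bag.

A tree decomposition must satisfy three properties: every vertex lies in some bag; for every edge, both endpoints lie together in some bag; and for every vertex, the bags containing it form a connected subtree. Here vertex c appears in no bag, so the decomposition is invalid.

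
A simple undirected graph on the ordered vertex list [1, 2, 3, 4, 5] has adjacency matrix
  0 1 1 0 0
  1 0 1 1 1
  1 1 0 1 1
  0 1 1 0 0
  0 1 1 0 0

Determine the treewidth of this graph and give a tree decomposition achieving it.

The largest bag has 3 vertices, giving width 2; this decomposition certifies tw(G) ≤ 2. Conversely, {1, 2, 3} is a clique of size 3, and the vertices of any clique must share a bag in every tree decomposition; so some bag has ≥ 3 vertices and tw(G) ≥ 2. Hence tw(G) = 2 exactly.

Treewidth 2.
One optimal decomposition is:
Bags: B1 = {2, 3, 4}  B2 = {2, 3, 5}  B3 = {1, 2, 3}
Tree: B1–B2, B1–B3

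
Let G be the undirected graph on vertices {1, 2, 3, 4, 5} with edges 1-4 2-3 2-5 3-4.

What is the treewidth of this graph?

1

A width-1 tree decomposition is:
Bags: B1 = {2, 5}  B2 = {2, 3}  B3 = {3, 4}  B4 = {1, 4}
Tree: B1–B2, B2–B3, B3–B4
Each bag holds 2 vertices, so the decomposition has width 1, which upper-bounds the treewidth. Any graph with an edge has treewidth ≥ 1, and G has the edge 5–2. Therefore the treewidth is 1.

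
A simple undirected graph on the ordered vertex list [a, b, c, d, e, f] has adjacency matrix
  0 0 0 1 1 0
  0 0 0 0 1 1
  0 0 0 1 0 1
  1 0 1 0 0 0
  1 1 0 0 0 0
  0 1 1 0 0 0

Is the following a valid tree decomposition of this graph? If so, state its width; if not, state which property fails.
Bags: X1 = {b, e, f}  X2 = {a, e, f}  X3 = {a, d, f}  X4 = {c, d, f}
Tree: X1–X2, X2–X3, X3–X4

Checking the three conditions: (i) the bags cover all of {a, b, c, d, e, f}; (ii) for each edge, some bag contains both endpoints; (iii) the bags containing any fixed vertex form a subtree. All hold, so the decomposition is valid with width 3 − 1 = 2.

Yes; width 2.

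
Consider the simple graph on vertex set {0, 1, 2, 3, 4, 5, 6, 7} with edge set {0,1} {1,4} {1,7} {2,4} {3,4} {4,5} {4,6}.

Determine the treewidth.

1

A width-1 tree decomposition is:
Bags: B1 = {1, 4}  B2 = {2, 4}  B3 = {0, 1}  B4 = {4, 6}  B5 = {4, 5}  B6 = {1, 7}  B7 = {3, 4}
Tree: B1–B2, B1–B3, B1–B4, B2–B5, B3–B6, B5–B7
Every bag has size at most 2, so the width is 2 − 1 = 1 and tw(G) ≤ 1. G has an edge, so its treewidth is at least 1. Hence tw(G) = 1 exactly.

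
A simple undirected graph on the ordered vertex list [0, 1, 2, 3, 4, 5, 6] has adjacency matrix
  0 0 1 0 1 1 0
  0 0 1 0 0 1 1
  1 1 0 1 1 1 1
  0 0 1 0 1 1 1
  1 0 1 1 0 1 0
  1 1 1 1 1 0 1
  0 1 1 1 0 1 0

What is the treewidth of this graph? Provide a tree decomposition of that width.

Treewidth 3.
One optimal decomposition is:
Bags: B1 = {0, 2, 4, 5}  B2 = {2, 3, 4, 5}  B3 = {2, 3, 5, 6}  B4 = {1, 2, 5, 6}
Tree: B1–B2, B2–B3, B3–B4

Every bag has size at most 4, so the width is 4 − 1 = 3 and tw(G) ≤ 3. For the lower bound, the 4 vertices {0, 2, 4, 5} are pairwise adjacent, and any tree decomposition puts a clique entirely inside one bag — forcing width ≥ 3. Hence tw(G) = 3 exactly.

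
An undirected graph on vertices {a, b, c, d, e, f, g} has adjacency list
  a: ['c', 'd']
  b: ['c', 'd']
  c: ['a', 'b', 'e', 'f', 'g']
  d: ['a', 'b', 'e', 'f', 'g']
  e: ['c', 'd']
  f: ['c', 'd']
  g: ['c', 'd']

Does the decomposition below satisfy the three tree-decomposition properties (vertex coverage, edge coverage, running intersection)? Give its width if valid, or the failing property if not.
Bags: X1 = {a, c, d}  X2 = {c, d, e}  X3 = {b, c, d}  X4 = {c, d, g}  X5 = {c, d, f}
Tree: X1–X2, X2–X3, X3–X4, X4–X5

Vertex coverage: the bags together contain {a, b, c, d, e, f, g}, the full vertex set. Edge coverage: each edge of G has both endpoints in at least one bag. Running intersection: for every vertex, the bags containing it form a connected subtree. All three properties hold, so this is a valid tree decomposition of width max|bag| − 1 = 2, and hence tw(G) ≤ 2.

Yes; width 2.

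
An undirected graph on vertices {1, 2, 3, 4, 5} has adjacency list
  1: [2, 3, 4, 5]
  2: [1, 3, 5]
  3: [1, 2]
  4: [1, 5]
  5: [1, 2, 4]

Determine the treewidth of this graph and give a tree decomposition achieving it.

Treewidth 2.
One optimal decomposition is:
Bags: B1 = {1, 2, 5}  B2 = {1, 2, 3}  B3 = {1, 4, 5}
Tree: B1–B2, B1–B3

Each bag holds 3 vertices, so the decomposition has width 2, which upper-bounds the treewidth. For the lower bound, the 3 vertices {1, 2, 3} are pairwise adjacent, and any tree decomposition puts a clique entirely inside one bag — forcing width ≥ 2. Combining the bounds, tw(G) = 2.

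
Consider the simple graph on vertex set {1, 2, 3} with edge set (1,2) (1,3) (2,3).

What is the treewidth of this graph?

2

A width-2 tree decomposition is:
Bags: B1 = {1, 2, 3}
Tree: (single bag)
With just one bag of size 3, the width is 3 − 1 = 2, so tw(G) ≤ 2. Conversely, {1, 2, 3} is a clique of size 3, and the vertices of any clique must share a bag in every tree decomposition; so some bag has ≥ 3 vertices and tw(G) ≥ 2. Therefore the treewidth is 2.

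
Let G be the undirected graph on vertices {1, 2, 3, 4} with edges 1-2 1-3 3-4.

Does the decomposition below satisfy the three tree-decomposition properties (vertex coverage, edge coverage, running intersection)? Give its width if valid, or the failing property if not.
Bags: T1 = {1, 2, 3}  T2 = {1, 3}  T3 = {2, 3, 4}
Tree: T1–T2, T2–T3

A tree decomposition must satisfy three properties: every vertex lies in some bag; for every edge, both endpoints lie together in some bag; and for every vertex, the bags containing it form a connected subtree. Here bags containing vertex 2 are not connected in the tree, so the decomposition is invalid.

No — bags containing vertex 2 are not connected in the tree.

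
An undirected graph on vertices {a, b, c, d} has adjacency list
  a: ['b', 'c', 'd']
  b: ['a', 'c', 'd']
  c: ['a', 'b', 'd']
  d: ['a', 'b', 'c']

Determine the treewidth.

3

A width-3 tree decomposition is:
Bags: B1 = {a, b, c, d}
Tree: (single bag)
With just one bag of size 4, the width is 4 − 1 = 3, so tw(G) ≤ 3. For the lower bound, the 4 vertices {a, b, c, d} are pairwise adjacent, and any tree decomposition puts a clique entirely inside one bag — forcing width ≥ 3. Hence tw(G) = 3 exactly.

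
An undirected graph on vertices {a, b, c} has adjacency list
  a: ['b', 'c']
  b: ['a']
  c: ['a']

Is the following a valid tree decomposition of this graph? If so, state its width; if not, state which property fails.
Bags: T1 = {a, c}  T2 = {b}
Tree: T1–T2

A tree decomposition must satisfy three properties: every vertex lies in some bag; for every edge, both endpoints lie together in some bag; and for every vertex, the bags containing it form a connected subtree. Here edge (a,b) lies in no bag, so the decomposition is invalid.

No — edge (a,b) lies in no bag.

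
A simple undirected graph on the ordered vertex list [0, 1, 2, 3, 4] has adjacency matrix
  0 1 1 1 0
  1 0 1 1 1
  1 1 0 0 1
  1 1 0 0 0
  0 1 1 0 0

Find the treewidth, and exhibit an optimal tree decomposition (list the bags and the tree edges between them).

Each bag holds 3 vertices, so the decomposition has width 2, which upper-bounds the treewidth. Conversely, {0, 1, 2} is a clique of size 3, and the vertices of any clique must share a bag in every tree decomposition; so some bag has ≥ 3 vertices and tw(G) ≥ 2. Hence tw(G) = 2 exactly.

Treewidth 2.
Bags: B1 = {0, 1, 3}  B2 = {0, 1, 2}  B3 = {1, 2, 4}
Tree: B1–B2, B2–B3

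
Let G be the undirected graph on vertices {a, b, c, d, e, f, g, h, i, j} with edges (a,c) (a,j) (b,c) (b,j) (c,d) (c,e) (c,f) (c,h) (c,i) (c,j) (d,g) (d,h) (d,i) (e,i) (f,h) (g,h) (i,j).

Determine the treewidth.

A width-2 tree decomposition is:
Bags: B1 = {c, d, i}  B2 = {c, d, h}  B3 = {c, i, j}  B4 = {c, e, i}  B5 = {b, c, j}  B6 = {c, f, h}  B7 = {d, g, h}  B8 = {a, c, j}
Tree: B1–B2, B1–B3, B3–B4, B3–B5, B2–B6, B2–B7, B3–B8
The largest bag has 3 vertices, giving width 2; this decomposition certifies tw(G) ≤ 2. On the other hand G contains the 3-clique {d, g, h}. A clique must lie in a single bag of any decomposition, so no decomposition can have width below 2. Hence tw(G) = 2 exactly.

2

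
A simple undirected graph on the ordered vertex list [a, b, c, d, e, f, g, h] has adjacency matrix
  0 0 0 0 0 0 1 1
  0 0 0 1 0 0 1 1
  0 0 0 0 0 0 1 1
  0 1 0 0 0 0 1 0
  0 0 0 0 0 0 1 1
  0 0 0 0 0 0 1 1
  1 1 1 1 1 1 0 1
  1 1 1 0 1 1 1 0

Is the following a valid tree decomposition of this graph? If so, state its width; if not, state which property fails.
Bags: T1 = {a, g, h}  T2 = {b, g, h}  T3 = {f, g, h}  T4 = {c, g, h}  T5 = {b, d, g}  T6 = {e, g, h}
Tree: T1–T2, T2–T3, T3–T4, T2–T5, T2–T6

Yes; width 2.

Checking the three conditions: (i) the bags cover all of {a, b, c, d, e, f, g, h}; (ii) for each edge, some bag contains both endpoints; (iii) the bags containing any fixed vertex form a subtree. All hold, so the decomposition is valid with width 3 − 1 = 2.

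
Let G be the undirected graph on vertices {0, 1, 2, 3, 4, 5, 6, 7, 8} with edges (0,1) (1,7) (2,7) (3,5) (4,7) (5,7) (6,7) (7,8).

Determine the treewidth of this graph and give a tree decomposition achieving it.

Every bag has size at most 2, so the width is 2 − 1 = 1 and tw(G) ≤ 1. Since G has at least one edge (e.g. 7–2), it is not an edgeless graph, so tw(G) ≥ 1. Therefore the treewidth is 1.

Treewidth 1.
Bags: B1 = {2, 7}  B2 = {1, 7}  B3 = {7, 8}  B4 = {6, 7}  B5 = {0, 1}  B6 = {4, 7}  B7 = {5, 7}  B8 = {3, 5}
Tree: B1–B2, B2–B3, B2–B4, B2–B5, B3–B6, B3–B7, B7–B8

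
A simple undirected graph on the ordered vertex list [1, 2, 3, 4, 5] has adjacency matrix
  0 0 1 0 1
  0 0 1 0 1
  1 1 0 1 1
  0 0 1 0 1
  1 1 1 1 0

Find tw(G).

A width-2 tree decomposition is:
Bags: B1 = {3, 4, 5}  B2 = {1, 3, 5}  B3 = {2, 3, 5}
Tree: B1–B2, B1–B3
Every bag has size at most 3, so the width is 3 − 1 = 2 and tw(G) ≤ 2. On the other hand G contains the 3-clique {1, 3, 5}. A clique must lie in a single bag of any decomposition, so no decomposition can have width below 2. Therefore the treewidth is 2.

2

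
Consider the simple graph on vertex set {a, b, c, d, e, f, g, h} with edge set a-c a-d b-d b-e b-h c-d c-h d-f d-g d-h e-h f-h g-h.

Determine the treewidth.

A width-2 tree decomposition is:
Bags: B1 = {c, d, h}  B2 = {a, c, d}  B3 = {d, f, h}  B4 = {b, d, h}  B5 = {d, g, h}  B6 = {b, e, h}
Tree: B1–B2, B1–B3, B3–B4, B4–B5, B4–B6
Each bag holds 3 vertices, so the decomposition has width 2, which upper-bounds the treewidth. For the lower bound, the 3 vertices {d, g, h} are pairwise adjacent, and any tree decomposition puts a clique entirely inside one bag — forcing width ≥ 2. Combining the bounds, tw(G) = 2.

2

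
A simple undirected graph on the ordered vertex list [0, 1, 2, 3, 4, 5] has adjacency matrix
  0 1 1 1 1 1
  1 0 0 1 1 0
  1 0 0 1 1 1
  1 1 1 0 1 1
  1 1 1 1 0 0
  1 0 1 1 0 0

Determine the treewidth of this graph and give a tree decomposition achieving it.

Every bag has size at most 4, so the width is 4 − 1 = 3 and tw(G) ≤ 3. Conversely, {0, 1, 3, 4} is a clique of size 4, and the vertices of any clique must share a bag in every tree decomposition; so some bag has ≥ 4 vertices and tw(G) ≥ 3. The upper and lower bounds meet at 3, so that is the treewidth.

Treewidth 3.
Bags: B1 = {0, 2, 3, 5}  B2 = {0, 2, 3, 4}  B3 = {0, 1, 3, 4}
Tree: B1–B2, B2–B3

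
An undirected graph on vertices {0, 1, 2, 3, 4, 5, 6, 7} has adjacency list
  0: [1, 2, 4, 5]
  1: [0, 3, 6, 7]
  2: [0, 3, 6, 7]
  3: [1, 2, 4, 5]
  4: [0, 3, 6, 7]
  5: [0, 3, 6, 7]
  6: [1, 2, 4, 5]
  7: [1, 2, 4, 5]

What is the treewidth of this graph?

4

A width-4 tree decomposition is:
Bags: B1 = {1, 2, 3, 4, 5}  B2 = {0, 1, 2, 4, 5}  B3 = {1, 2, 4, 5, 7}  B4 = {1, 2, 4, 5, 6}
Tree: B1–B2, B2–B3, B3–B4
Each bag holds 5 vertices, so the decomposition has width 4, which upper-bounds the treewidth. For the lower bound: the 5 vertex sets {1,3}, {0,5}, {2,7}, {4}, {6} are disjoint, each induces a connected subgraph, and every pair is joined by at least one edge of G. Contracting each set to a single vertex therefore yields K_{5} as a minor, and since treewidth is minor-monotone, tw(G) ≥ tw(K_{5}) = 4. The upper and lower bounds meet at 4, so that is the treewidth.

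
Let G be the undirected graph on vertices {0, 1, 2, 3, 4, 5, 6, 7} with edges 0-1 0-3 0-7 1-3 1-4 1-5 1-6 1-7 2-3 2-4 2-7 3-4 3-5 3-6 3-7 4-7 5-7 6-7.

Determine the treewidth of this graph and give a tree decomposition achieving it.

Treewidth 3.
Bags: B1 = {1, 3, 4, 7}  B2 = {0, 1, 3, 7}  B3 = {1, 3, 5, 7}  B4 = {1, 3, 6, 7}  B5 = {2, 3, 4, 7}
Tree: B1–B2, B2–B3, B1–B4, B1–B5

Every bag has size at most 4, so the width is 4 − 1 = 3 and tw(G) ≤ 3. For the lower bound, the 4 vertices {0, 1, 3, 7} are pairwise adjacent, and any tree decomposition puts a clique entirely inside one bag — forcing width ≥ 3. The upper and lower bounds meet at 3, so that is the treewidth.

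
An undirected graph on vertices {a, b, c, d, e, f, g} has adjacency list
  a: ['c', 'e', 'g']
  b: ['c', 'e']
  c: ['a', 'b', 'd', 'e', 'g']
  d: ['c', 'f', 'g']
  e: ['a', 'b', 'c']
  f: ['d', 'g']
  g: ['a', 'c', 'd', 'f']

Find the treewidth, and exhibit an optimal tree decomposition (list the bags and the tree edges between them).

Treewidth 2.
One optimal decomposition is:
Bags: B1 = {a, c, g}  B2 = {c, d, g}  B3 = {a, c, e}  B4 = {d, f, g}  B5 = {b, c, e}
Tree: B1–B2, B1–B3, B2–B4, B3–B5

Each bag holds 3 vertices, so the decomposition has width 2, which upper-bounds the treewidth. For the lower bound, the 3 vertices {c, d, g} are pairwise adjacent, and any tree decomposition puts a clique entirely inside one bag — forcing width ≥ 2. The upper and lower bounds meet at 2, so that is the treewidth.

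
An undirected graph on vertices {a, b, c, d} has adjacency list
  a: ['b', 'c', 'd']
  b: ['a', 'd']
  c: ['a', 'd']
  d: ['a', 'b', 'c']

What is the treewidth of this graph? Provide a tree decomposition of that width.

Every bag has size at most 3, so the width is 3 − 1 = 2 and tw(G) ≤ 2. For the lower bound, the 3 vertices {a, c, d} are pairwise adjacent, and any tree decomposition puts a clique entirely inside one bag — forcing width ≥ 2. Combining the bounds, tw(G) = 2.

Treewidth 2.
One optimal decomposition is:
Bags: B1 = {a, c, d}  B2 = {a, b, d}
Tree: B1–B2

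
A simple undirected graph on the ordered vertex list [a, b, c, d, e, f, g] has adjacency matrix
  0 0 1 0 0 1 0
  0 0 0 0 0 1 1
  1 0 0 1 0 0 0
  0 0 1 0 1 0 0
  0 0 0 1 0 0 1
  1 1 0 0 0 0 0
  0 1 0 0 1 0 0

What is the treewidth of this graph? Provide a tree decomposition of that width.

Treewidth 2.
One optimal decomposition is:
Bags: B1 = {a, b, f}  B2 = {a, b, c}  B3 = {b, c, d}  B4 = {b, d, e}  B5 = {b, e, g}
Tree: B1–B2, B2–B3, B3–B4, B4–B5

The largest bag has 3 vertices, giving width 2; this decomposition certifies tw(G) ≤ 2. For the lower bound, G contains the cycle b–f–a–c–d–e–g–b, so G is not a forest; only forests have treewidth ≤ 1, hence tw(G) ≥ 2. The upper and lower bounds meet at 2, so that is the treewidth.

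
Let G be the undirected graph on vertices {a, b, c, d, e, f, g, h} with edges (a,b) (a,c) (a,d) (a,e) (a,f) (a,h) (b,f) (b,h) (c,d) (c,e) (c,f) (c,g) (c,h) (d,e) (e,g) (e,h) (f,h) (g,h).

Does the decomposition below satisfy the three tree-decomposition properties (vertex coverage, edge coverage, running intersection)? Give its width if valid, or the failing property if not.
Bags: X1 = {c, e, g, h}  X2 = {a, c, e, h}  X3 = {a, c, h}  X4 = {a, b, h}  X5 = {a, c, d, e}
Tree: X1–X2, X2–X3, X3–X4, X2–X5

A tree decomposition must satisfy three properties: every vertex lies in some bag; for every edge, both endpoints lie together in some bag; and for every vertex, the bags containing it form a connected subtree. Here vertex f appears in no bag, so the decomposition is invalid.

No — vertex f appears in no bag.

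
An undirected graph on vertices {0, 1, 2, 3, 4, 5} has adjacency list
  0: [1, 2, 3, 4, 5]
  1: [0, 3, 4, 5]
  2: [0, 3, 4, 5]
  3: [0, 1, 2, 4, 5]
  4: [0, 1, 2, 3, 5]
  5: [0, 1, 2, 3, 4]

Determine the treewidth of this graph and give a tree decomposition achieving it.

Treewidth 4.
Bags: B1 = {0, 2, 3, 4, 5}  B2 = {0, 1, 3, 4, 5}
Tree: B1–B2

Each bag holds 5 vertices, so the decomposition has width 4, which upper-bounds the treewidth. On the other hand G contains the 5-clique {0, 1, 3, 4, 5}. A clique must lie in a single bag of any decomposition, so no decomposition can have width below 4. The upper and lower bounds meet at 4, so that is the treewidth.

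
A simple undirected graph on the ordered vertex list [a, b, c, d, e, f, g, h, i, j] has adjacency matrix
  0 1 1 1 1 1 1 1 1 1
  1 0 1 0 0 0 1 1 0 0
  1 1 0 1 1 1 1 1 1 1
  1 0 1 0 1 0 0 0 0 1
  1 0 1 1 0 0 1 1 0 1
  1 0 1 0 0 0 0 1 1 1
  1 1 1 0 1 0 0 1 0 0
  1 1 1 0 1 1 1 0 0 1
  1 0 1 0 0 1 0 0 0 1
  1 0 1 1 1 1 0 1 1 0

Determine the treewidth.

4

A width-4 tree decomposition is:
Bags: B1 = {a, c, e, h, j}  B2 = {a, c, f, h, j}  B3 = {a, c, e, g, h}  B4 = {a, b, c, g, h}  B5 = {a, c, f, i, j}  B6 = {a, c, d, e, j}
Tree: B1–B2, B1–B3, B3–B4, B2–B5, B1–B6
Every bag has size at most 5, so the width is 5 − 1 = 4 and tw(G) ≤ 4. Conversely, {a, c, d, e, j} is a clique of size 5, and the vertices of any clique must share a bag in every tree decomposition; so some bag has ≥ 5 vertices and tw(G) ≥ 4. Combining the bounds, tw(G) = 4.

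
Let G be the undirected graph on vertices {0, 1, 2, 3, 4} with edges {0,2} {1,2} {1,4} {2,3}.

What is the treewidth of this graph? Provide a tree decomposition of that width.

Treewidth 1.
Bags: B1 = {0, 2}  B2 = {2, 3}  B3 = {1, 2}  B4 = {1, 4}
Tree: B1–B2, B1–B3, B3–B4

Every bag has size at most 2, so the width is 2 − 1 = 1 and tw(G) ≤ 1. Any graph with an edge has treewidth ≥ 1, and G has the edge 2–0. Combining the bounds, tw(G) = 1.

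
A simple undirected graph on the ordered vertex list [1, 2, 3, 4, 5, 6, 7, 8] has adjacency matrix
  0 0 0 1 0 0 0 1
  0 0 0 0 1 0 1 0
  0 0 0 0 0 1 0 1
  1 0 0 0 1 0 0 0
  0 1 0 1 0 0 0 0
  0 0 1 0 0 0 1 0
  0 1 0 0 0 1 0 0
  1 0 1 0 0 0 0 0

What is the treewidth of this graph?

2

A width-2 tree decomposition is:
Bags: B1 = {3, 6, 7}  B2 = {3, 7, 8}  B3 = {1, 7, 8}  B4 = {1, 4, 7}  B5 = {4, 5, 7}  B6 = {2, 5, 7}
Tree: B1–B2, B2–B3, B3–B4, B4–B5, B5–B6
Each bag holds 3 vertices, so the decomposition has width 2, which upper-bounds the treewidth. Since 7–6–3–8–1–4–5–2–7 is a cycle in G, G is not acyclic. Forests are exactly the graphs of treewidth ≤ 1, so tw(G) ≥ 2. The upper and lower bounds meet at 2, so that is the treewidth.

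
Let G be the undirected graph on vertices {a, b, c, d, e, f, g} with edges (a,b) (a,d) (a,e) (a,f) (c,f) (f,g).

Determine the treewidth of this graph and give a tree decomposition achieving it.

Every bag has size at most 2, so the width is 2 − 1 = 1 and tw(G) ≤ 1. Since G has at least one edge (e.g. a–f), it is not an edgeless graph, so tw(G) ≥ 1. Therefore the treewidth is 1.

Treewidth 1.
One optimal decomposition is:
Bags: B1 = {a, f}  B2 = {a, e}  B3 = {a, b}  B4 = {a, d}  B5 = {c, f}  B6 = {f, g}
Tree: B1–B2, B1–B3, B2–B4, B1–B5, B1–B6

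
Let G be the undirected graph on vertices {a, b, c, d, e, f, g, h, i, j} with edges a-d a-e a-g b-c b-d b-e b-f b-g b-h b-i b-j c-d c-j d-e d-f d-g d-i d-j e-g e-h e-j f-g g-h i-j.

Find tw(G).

3

A width-3 tree decomposition is:
Bags: B1 = {b, d, e, g}  B2 = {b, d, e, j}  B3 = {b, d, f, g}  B4 = {a, d, e, g}  B5 = {b, e, g, h}  B6 = {b, d, i, j}  B7 = {b, c, d, j}
Tree: B1–B2, B1–B3, B1–B4, B1–B5, B2–B6, B2–B7
Every bag has size at most 4, so the width is 4 − 1 = 3 and tw(G) ≤ 3. On the other hand G contains the 4-clique {a, d, e, g}. A clique must lie in a single bag of any decomposition, so no decomposition can have width below 3. Combining the bounds, tw(G) = 3.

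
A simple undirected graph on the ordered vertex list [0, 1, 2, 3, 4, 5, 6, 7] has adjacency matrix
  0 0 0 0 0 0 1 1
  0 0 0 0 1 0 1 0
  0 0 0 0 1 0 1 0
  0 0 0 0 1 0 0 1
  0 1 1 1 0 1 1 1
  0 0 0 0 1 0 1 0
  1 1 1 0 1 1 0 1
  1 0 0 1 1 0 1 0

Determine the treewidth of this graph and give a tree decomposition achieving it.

Every bag has size at most 3, so the width is 3 − 1 = 2 and tw(G) ≤ 2. Conversely, {0, 6, 7} is a clique of size 3, and the vertices of any clique must share a bag in every tree decomposition; so some bag has ≥ 3 vertices and tw(G) ≥ 2. Therefore the treewidth is 2.

Treewidth 2.
Bags: B1 = {4, 6, 7}  B2 = {3, 4, 7}  B3 = {1, 4, 6}  B4 = {0, 6, 7}  B5 = {4, 5, 6}  B6 = {2, 4, 6}
Tree: B1–B2, B1–B3, B1–B4, B1–B5, B3–B6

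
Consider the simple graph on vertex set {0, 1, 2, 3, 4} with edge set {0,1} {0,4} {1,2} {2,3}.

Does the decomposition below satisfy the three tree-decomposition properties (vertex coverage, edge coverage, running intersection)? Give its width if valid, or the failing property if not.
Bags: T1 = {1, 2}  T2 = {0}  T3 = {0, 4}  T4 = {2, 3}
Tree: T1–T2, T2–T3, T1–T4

A tree decomposition must satisfy three properties: every vertex lies in some bag; for every edge, both endpoints lie together in some bag; and for every vertex, the bags containing it form a connected subtree. Here edge (1,0) lies in no bag, so the decomposition is invalid.

No — edge (1,0) lies in no bag.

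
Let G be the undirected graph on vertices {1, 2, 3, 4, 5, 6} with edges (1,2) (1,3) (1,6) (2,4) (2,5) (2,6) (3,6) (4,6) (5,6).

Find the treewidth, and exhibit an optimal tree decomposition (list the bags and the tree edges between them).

Every bag has size at most 3, so the width is 3 − 1 = 2 and tw(G) ≤ 2. For the lower bound, the 3 vertices {1, 2, 6} are pairwise adjacent, and any tree decomposition puts a clique entirely inside one bag — forcing width ≥ 2. Hence tw(G) = 2 exactly.

Treewidth 2.
One such decomposition:
Bags: B1 = {1, 2, 6}  B2 = {1, 3, 6}  B3 = {2, 4, 6}  B4 = {2, 5, 6}
Tree: B1–B2, B1–B3, B1–B4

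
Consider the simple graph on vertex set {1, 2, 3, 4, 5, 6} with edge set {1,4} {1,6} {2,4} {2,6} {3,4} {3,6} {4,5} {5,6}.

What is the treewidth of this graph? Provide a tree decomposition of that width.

Treewidth 2.
One such decomposition:
Bags: B1 = {2, 4, 6}  B2 = {4, 5, 6}  B3 = {1, 4, 6}  B4 = {3, 4, 6}
Tree: B1–B2, B2–B3, B3–B4

The largest bag has 3 vertices, giving width 2; this decomposition certifies tw(G) ≤ 2. For the lower bound, G contains the cycle 4–2–6–5–4, so G is not a forest; only forests have treewidth ≤ 1, hence tw(G) ≥ 2. Therefore the treewidth is 2.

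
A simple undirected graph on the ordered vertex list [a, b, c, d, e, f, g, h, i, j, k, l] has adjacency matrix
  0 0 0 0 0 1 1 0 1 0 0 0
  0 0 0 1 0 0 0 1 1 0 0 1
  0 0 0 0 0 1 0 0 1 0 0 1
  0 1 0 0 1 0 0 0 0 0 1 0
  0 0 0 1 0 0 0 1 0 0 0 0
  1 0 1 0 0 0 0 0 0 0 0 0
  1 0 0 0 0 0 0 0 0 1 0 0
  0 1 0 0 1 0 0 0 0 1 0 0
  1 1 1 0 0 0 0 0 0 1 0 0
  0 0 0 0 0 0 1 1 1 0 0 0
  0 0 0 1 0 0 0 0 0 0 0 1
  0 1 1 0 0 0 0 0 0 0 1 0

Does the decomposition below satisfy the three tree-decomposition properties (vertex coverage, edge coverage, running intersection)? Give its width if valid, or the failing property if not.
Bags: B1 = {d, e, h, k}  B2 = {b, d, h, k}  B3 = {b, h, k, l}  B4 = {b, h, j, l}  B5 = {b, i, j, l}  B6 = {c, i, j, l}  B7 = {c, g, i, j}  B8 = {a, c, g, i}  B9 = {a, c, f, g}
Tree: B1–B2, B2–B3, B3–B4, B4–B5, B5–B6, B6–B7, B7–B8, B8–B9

Vertex coverage: the bags together contain {a, b, c, d, e, f, g, h, i, j, k, l}, the full vertex set. Edge coverage: each edge of G has both endpoints in at least one bag. Running intersection: for every vertex, the bags containing it form a connected subtree. All three properties hold, so this is a valid tree decomposition of width max|bag| − 1 = 3, and hence tw(G) ≤ 3.

Yes; width 3.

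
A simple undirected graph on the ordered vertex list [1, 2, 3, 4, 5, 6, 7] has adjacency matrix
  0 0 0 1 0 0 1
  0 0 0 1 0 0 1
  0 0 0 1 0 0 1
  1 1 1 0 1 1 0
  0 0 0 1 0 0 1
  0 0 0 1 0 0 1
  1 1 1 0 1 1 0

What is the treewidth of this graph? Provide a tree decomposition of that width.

Treewidth 2.
One such decomposition:
Bags: B1 = {4, 5, 7}  B2 = {4, 6, 7}  B3 = {1, 4, 7}  B4 = {3, 4, 7}  B5 = {2, 4, 7}
Tree: B1–B2, B2–B3, B3–B4, B4–B5

Every bag has size at most 3, so the width is 3 − 1 = 2 and tw(G) ≤ 2. For the lower bound, G contains the cycle 7–5–4–6–7, so G is not a forest; only forests have treewidth ≤ 1, hence tw(G) ≥ 2. Combining the bounds, tw(G) = 2.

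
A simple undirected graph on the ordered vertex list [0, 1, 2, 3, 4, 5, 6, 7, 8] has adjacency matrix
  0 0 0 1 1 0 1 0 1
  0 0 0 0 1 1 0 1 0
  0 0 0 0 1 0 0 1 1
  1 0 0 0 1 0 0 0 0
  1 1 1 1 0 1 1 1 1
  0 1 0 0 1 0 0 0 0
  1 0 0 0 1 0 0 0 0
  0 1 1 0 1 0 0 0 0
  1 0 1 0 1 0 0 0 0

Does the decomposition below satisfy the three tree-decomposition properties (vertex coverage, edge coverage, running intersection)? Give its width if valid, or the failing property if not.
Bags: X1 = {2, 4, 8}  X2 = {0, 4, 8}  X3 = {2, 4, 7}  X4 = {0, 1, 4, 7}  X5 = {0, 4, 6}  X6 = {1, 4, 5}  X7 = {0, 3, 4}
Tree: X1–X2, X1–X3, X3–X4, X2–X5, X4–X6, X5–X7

No — bags containing vertex 0 are not connected in the tree.

A tree decomposition must satisfy three properties: every vertex lies in some bag; for every edge, both endpoints lie together in some bag; and for every vertex, the bags containing it form a connected subtree. Here bags containing vertex 0 are not connected in the tree, so the decomposition is invalid.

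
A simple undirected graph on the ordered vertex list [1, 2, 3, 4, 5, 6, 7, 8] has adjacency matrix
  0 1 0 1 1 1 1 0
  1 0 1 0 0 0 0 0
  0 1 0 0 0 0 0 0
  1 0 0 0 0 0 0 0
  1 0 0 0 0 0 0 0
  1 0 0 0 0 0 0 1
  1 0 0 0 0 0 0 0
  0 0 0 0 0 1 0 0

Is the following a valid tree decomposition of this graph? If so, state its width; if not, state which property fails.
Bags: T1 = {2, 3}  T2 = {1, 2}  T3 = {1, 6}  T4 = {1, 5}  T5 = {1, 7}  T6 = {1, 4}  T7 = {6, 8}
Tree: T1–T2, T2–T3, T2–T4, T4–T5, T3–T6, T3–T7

Yes; width 1.

Vertex coverage: the bags together contain {1, 2, 3, 4, 5, 6, 7, 8}, the full vertex set. Edge coverage: each edge of G has both endpoints in at least one bag. Running intersection: for every vertex, the bags containing it form a connected subtree. All three properties hold, so this is a valid tree decomposition of width max|bag| − 1 = 1, and hence tw(G) ≤ 1.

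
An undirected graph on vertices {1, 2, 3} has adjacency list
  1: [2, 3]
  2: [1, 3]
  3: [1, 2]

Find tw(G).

A width-2 tree decomposition is:
Bags: B1 = {1, 2, 3}
Tree: (single bag)
A single bag containing all 3 vertices is trivially a valid decomposition of width 2. For the lower bound, the 3 vertices {1, 2, 3} are pairwise adjacent, and any tree decomposition puts a clique entirely inside one bag — forcing width ≥ 2. Therefore the treewidth is 2.

2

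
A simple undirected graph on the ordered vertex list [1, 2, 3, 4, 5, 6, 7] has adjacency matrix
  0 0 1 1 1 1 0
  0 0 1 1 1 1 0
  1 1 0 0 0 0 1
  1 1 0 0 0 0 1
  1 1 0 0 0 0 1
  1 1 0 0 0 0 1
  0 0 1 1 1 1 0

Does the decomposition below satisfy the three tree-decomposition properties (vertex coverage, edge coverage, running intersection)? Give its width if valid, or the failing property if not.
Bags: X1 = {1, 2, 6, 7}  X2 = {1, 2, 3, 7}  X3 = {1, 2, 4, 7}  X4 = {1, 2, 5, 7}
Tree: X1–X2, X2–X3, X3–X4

Yes; width 3.

Checking the three conditions: (i) the bags cover all of {1, 2, 3, 4, 5, 6, 7}; (ii) for each edge, some bag contains both endpoints; (iii) the bags containing any fixed vertex form a subtree. All hold, so the decomposition is valid with width 4 − 1 = 3.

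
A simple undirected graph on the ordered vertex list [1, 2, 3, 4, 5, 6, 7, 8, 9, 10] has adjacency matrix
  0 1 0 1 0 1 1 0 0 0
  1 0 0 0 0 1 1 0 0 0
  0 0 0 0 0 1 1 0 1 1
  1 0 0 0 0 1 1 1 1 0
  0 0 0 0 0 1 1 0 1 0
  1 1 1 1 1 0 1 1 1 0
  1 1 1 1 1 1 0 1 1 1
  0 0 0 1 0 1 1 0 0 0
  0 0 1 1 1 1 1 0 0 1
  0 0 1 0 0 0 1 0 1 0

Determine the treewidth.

A width-3 tree decomposition is:
Bags: B1 = {4, 6, 7, 8}  B2 = {4, 6, 7, 9}  B3 = {1, 4, 6, 7}  B4 = {3, 6, 7, 9}  B5 = {1, 2, 6, 7}  B6 = {5, 6, 7, 9}  B7 = {3, 7, 9, 10}
Tree: B1–B2, B2–B3, B2–B4, B3–B5, B4–B6, B4–B7
Each bag holds 4 vertices, so the decomposition has width 3, which upper-bounds the treewidth. Conversely, {3, 7, 9, 10} is a clique of size 4, and the vertices of any clique must share a bag in every tree decomposition; so some bag has ≥ 4 vertices and tw(G) ≥ 3. Hence tw(G) = 3 exactly.

3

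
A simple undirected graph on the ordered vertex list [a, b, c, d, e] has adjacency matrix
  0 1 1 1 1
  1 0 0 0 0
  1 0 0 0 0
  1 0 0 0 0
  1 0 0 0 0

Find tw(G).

A width-1 tree decomposition is:
Bags: B1 = {a, c}  B2 = {a, e}  B3 = {a, b}  B4 = {a, d}
Tree: B1–B2, B1–B3, B2–B4
Each bag holds 2 vertices, so the decomposition has width 1, which upper-bounds the treewidth. Since G has at least one edge (e.g. c–a), it is not an edgeless graph, so tw(G) ≥ 1. Combining the bounds, tw(G) = 1.

1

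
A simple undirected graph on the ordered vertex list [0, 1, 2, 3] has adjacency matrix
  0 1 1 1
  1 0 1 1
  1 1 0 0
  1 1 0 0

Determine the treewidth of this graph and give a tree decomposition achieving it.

Each bag holds 3 vertices, so the decomposition has width 2, which upper-bounds the treewidth. Conversely, {0, 1, 2} is a clique of size 3, and the vertices of any clique must share a bag in every tree decomposition; so some bag has ≥ 3 vertices and tw(G) ≥ 2. Combining the bounds, tw(G) = 2.

Treewidth 2.
One optimal decomposition is:
Bags: B1 = {0, 1, 2}  B2 = {0, 1, 3}
Tree: B1–B2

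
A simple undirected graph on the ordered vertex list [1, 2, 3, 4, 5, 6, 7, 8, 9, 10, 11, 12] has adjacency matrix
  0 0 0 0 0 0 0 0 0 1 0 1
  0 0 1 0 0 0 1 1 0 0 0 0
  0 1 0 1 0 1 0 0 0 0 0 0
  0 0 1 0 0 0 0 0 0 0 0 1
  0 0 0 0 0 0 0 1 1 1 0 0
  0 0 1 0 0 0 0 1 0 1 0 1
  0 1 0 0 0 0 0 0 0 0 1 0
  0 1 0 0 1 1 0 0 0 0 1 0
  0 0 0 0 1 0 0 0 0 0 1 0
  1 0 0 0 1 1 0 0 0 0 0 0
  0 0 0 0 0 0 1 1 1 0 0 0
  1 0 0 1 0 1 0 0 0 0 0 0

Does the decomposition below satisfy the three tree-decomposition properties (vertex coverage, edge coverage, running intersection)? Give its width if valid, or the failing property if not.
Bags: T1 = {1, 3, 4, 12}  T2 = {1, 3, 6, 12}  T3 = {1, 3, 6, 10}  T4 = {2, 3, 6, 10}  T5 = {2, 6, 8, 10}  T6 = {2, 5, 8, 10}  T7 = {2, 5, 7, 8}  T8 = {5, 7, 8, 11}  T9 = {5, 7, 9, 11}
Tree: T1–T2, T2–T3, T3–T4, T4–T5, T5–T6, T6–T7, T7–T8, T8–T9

Checking the three conditions: (i) the bags cover all of {1, 2, 3, 4, 5, 6, 7, 8, 9, 10, 11, 12}; (ii) for each edge, some bag contains both endpoints; (iii) the bags containing any fixed vertex form a subtree. All hold, so the decomposition is valid with width 4 − 1 = 3.

Yes; width 3.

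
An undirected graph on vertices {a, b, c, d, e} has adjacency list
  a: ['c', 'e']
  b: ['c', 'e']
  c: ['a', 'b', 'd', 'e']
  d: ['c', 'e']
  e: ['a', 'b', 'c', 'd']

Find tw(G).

A width-2 tree decomposition is:
Bags: B1 = {c, d, e}  B2 = {a, c, e}  B3 = {b, c, e}
Tree: B1–B2, B2–B3
The largest bag has 3 vertices, giving width 2; this decomposition certifies tw(G) ≤ 2. For the lower bound, the 3 vertices {c, d, e} are pairwise adjacent, and any tree decomposition puts a clique entirely inside one bag — forcing width ≥ 2. Combining the bounds, tw(G) = 2.

2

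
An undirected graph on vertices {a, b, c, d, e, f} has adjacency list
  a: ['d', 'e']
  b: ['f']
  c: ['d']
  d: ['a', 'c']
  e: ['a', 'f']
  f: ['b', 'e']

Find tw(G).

1

A width-1 tree decomposition is:
Bags: B1 = {b, f}  B2 = {e, f}  B3 = {a, e}  B4 = {a, d}  B5 = {c, d}
Tree: B1–B2, B2–B3, B3–B4, B4–B5
The largest bag has 2 vertices, giving width 1; this decomposition certifies tw(G) ≤ 1. Since G has at least one edge (e.g. b–f), it is not an edgeless graph, so tw(G) ≥ 1. Combining the bounds, tw(G) = 1.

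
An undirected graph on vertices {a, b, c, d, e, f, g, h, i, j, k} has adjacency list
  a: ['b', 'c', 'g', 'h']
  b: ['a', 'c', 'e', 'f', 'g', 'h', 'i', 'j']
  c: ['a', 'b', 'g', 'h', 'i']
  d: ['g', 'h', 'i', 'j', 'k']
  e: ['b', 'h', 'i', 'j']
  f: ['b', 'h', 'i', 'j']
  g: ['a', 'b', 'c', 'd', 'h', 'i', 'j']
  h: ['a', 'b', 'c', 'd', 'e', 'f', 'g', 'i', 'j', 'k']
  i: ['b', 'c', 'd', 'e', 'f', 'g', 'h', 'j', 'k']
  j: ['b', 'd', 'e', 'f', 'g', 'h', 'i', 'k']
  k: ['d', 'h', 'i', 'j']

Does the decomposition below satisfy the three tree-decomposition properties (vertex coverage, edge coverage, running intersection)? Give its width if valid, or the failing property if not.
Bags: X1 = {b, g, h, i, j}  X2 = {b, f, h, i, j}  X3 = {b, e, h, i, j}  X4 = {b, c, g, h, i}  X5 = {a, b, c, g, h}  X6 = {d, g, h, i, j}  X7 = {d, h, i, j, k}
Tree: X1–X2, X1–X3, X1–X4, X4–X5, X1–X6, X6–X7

Checking the three conditions: (i) the bags cover all of {a, b, c, d, e, f, g, h, i, j, k}; (ii) for each edge, some bag contains both endpoints; (iii) the bags containing any fixed vertex form a subtree. All hold, so the decomposition is valid with width 5 − 1 = 4.

Yes; width 4.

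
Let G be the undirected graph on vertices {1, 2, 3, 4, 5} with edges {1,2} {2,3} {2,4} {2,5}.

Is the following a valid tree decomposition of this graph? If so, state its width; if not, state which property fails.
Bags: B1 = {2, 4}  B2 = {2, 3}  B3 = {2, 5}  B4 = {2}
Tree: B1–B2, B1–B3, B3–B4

A tree decomposition must satisfy three properties: every vertex lies in some bag; for every edge, both endpoints lie together in some bag; and for every vertex, the bags containing it form a connected subtree. Here vertex 1 appears in no bag, so the decomposition is invalid.

No — vertex 1 appears in no bag.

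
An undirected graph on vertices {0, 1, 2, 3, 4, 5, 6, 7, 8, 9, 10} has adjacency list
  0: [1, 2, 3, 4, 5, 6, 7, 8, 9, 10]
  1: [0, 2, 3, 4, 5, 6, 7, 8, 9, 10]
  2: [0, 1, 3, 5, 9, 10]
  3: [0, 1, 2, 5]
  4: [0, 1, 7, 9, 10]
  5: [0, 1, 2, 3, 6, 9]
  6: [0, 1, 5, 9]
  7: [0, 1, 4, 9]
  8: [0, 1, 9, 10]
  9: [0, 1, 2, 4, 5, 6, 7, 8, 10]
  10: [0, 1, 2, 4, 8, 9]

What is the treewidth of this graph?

4

A width-4 tree decomposition is:
Bags: B1 = {0, 1, 2, 9, 10}  B2 = {0, 1, 2, 5, 9}  B3 = {0, 1, 5, 6, 9}  B4 = {0, 1, 4, 9, 10}  B5 = {0, 1, 2, 3, 5}  B6 = {0, 1, 4, 7, 9}  B7 = {0, 1, 8, 9, 10}
Tree: B1–B2, B2–B3, B1–B4, B2–B5, B4–B6, B4–B7
Each bag holds 5 vertices, so the decomposition has width 4, which upper-bounds the treewidth. For the lower bound, the 5 vertices {0, 1, 8, 9, 10} are pairwise adjacent, and any tree decomposition puts a clique entirely inside one bag — forcing width ≥ 4. Combining the bounds, tw(G) = 4.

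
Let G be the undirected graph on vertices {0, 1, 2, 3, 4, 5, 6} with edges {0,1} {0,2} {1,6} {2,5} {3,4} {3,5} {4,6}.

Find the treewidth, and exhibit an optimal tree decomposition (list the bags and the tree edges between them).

Each bag holds 3 vertices, so the decomposition has width 2, which upper-bounds the treewidth. The edges 3–4–6–1–0–2–5–3 form a cycle, so G is not a tree and its treewidth is at least 2. Combining the bounds, tw(G) = 2.

Treewidth 2.
Bags: B1 = {3, 4, 6}  B2 = {1, 3, 6}  B3 = {0, 1, 3}  B4 = {0, 2, 3}  B5 = {2, 3, 5}
Tree: B1–B2, B2–B3, B3–B4, B4–B5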